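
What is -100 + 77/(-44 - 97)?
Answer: -14177/141 ≈ -100.55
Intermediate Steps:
-100 + 77/(-44 - 97) = -100 + 77/(-141) = -100 + 77*(-1/141) = -100 - 77/141 = -14177/141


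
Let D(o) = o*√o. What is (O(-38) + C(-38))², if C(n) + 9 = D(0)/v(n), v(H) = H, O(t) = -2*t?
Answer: 4489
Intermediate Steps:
D(o) = o^(3/2)
C(n) = -9 (C(n) = -9 + 0^(3/2)/n = -9 + 0/n = -9 + 0 = -9)
(O(-38) + C(-38))² = (-2*(-38) - 9)² = (76 - 9)² = 67² = 4489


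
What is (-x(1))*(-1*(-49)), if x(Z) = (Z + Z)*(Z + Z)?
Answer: -196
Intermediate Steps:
x(Z) = 4*Z**2 (x(Z) = (2*Z)*(2*Z) = 4*Z**2)
(-x(1))*(-1*(-49)) = (-4*1**2)*(-1*(-49)) = -4*49 = -196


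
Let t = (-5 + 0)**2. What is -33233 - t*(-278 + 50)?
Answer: -27533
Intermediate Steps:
t = 25 (t = (-5)**2 = 25)
-33233 - t*(-278 + 50) = -33233 - 25*(-278 + 50) = -33233 - 25*(-228) = -33233 - 1*(-5700) = -33233 + 5700 = -27533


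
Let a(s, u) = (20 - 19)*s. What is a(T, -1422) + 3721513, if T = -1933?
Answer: 3719580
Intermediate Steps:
a(s, u) = s (a(s, u) = 1*s = s)
a(T, -1422) + 3721513 = -1933 + 3721513 = 3719580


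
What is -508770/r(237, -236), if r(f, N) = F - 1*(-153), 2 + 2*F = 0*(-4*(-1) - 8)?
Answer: -254385/76 ≈ -3347.2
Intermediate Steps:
F = -1 (F = -1 + (0*(-4*(-1) - 8))/2 = -1 + (0*(4 - 8))/2 = -1 + (0*(-4))/2 = -1 + (½)*0 = -1 + 0 = -1)
r(f, N) = 152 (r(f, N) = -1 - 1*(-153) = -1 + 153 = 152)
-508770/r(237, -236) = -508770/152 = -508770*1/152 = -254385/76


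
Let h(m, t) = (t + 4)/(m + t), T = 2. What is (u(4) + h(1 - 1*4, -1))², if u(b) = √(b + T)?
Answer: 105/16 - 3*√6/2 ≈ 2.8883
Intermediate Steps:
h(m, t) = (4 + t)/(m + t)
u(b) = √(2 + b) (u(b) = √(b + 2) = √(2 + b))
(u(4) + h(1 - 1*4, -1))² = (√(2 + 4) + (4 - 1)/((1 - 1*4) - 1))² = (√6 + 3/((1 - 4) - 1))² = (√6 + 3/(-3 - 1))² = (√6 + 3/(-4))² = (√6 - ¼*3)² = (√6 - ¾)² = (-¾ + √6)²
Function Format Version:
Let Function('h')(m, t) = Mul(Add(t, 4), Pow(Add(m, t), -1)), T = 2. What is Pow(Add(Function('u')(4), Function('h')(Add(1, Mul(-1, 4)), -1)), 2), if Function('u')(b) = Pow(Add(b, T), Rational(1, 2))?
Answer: Add(Rational(105, 16), Mul(Rational(-3, 2), Pow(6, Rational(1, 2)))) ≈ 2.8883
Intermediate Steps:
Function('h')(m, t) = Mul(Pow(Add(m, t), -1), Add(4, t)) (Function('h')(m, t) = Mul(Add(4, t), Pow(Add(m, t), -1)) = Mul(Pow(Add(m, t), -1), Add(4, t)))
Function('u')(b) = Pow(Add(2, b), Rational(1, 2)) (Function('u')(b) = Pow(Add(b, 2), Rational(1, 2)) = Pow(Add(2, b), Rational(1, 2)))
Pow(Add(Function('u')(4), Function('h')(Add(1, Mul(-1, 4)), -1)), 2) = Pow(Add(Pow(Add(2, 4), Rational(1, 2)), Mul(Pow(Add(Add(1, Mul(-1, 4)), -1), -1), Add(4, -1))), 2) = Pow(Add(Pow(6, Rational(1, 2)), Mul(Pow(Add(Add(1, -4), -1), -1), 3)), 2) = Pow(Add(Pow(6, Rational(1, 2)), Mul(Pow(Add(-3, -1), -1), 3)), 2) = Pow(Add(Pow(6, Rational(1, 2)), Mul(Pow(-4, -1), 3)), 2) = Pow(Add(Pow(6, Rational(1, 2)), Mul(Rational(-1, 4), 3)), 2) = Pow(Add(Pow(6, Rational(1, 2)), Rational(-3, 4)), 2) = Pow(Add(Rational(-3, 4), Pow(6, Rational(1, 2))), 2)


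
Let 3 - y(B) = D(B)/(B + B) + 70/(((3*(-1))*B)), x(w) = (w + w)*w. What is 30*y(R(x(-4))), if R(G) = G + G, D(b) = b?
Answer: 1375/16 ≈ 85.938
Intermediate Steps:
x(w) = 2*w**2 (x(w) = (2*w)*w = 2*w**2)
R(G) = 2*G
y(B) = 5/2 + 70/(3*B) (y(B) = 3 - (B/(B + B) + 70/(((3*(-1))*B))) = 3 - (B/((2*B)) + 70/((-3*B))) = 3 - (B*(1/(2*B)) + 70*(-1/(3*B))) = 3 - (1/2 - 70/(3*B)) = 3 + (-1/2 + 70/(3*B)) = 5/2 + 70/(3*B))
30*y(R(x(-4))) = 30*(5*(28 + 3*(2*(2*(-4)**2)))/(6*((2*(2*(-4)**2))))) = 30*(5*(28 + 3*(2*(2*16)))/(6*((2*(2*16))))) = 30*(5*(28 + 3*(2*32))/(6*((2*32)))) = 30*((5/6)*(28 + 3*64)/64) = 30*((5/6)*(1/64)*(28 + 192)) = 30*((5/6)*(1/64)*220) = 30*(275/96) = 1375/16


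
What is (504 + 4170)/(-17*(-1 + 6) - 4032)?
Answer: -4674/4117 ≈ -1.1353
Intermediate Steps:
(504 + 4170)/(-17*(-1 + 6) - 4032) = 4674/(-17*5 - 4032) = 4674/(-85 - 4032) = 4674/(-4117) = 4674*(-1/4117) = -4674/4117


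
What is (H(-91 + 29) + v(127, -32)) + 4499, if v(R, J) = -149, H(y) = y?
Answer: 4288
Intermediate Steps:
(H(-91 + 29) + v(127, -32)) + 4499 = ((-91 + 29) - 149) + 4499 = (-62 - 149) + 4499 = -211 + 4499 = 4288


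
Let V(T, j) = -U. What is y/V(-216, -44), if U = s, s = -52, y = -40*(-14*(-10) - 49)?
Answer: -70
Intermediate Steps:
y = -3640 (y = -40*(140 - 49) = -40*91 = -3640)
U = -52
V(T, j) = 52 (V(T, j) = -1*(-52) = 52)
y/V(-216, -44) = -3640/52 = -3640*1/52 = -70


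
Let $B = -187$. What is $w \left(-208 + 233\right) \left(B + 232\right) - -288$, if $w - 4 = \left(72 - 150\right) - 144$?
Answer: $-244962$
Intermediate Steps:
$w = -218$ ($w = 4 + \left(\left(72 - 150\right) - 144\right) = 4 - 222 = -218$)
$w \left(-208 + 233\right) \left(B + 232\right) - -288 = - 218 \left(-208 + 233\right) \left(-187 + 232\right) - -288 = - 218 \cdot 25 \cdot 45 + 288 = \left(-218\right) 1125 + 288 = -245250 + 288 = -244962$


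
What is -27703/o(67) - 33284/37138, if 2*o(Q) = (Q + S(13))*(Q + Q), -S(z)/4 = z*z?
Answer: -164626519/757670907 ≈ -0.21728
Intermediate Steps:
S(z) = -4*z**2 (S(z) = -4*z*z = -4*z**2)
o(Q) = Q*(-676 + Q) (o(Q) = ((Q - 4*13**2)*(Q + Q))/2 = ((Q - 4*169)*(2*Q))/2 = ((Q - 676)*(2*Q))/2 = ((-676 + Q)*(2*Q))/2 = (2*Q*(-676 + Q))/2 = Q*(-676 + Q))
-27703/o(67) - 33284/37138 = -27703*1/(67*(-676 + 67)) - 33284/37138 = -27703/(67*(-609)) - 33284*1/37138 = -27703/(-40803) - 16642/18569 = -27703*(-1/40803) - 16642/18569 = 27703/40803 - 16642/18569 = -164626519/757670907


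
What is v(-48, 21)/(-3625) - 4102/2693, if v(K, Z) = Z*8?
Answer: -15322174/9762125 ≈ -1.5696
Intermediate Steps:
v(K, Z) = 8*Z
v(-48, 21)/(-3625) - 4102/2693 = (8*21)/(-3625) - 4102/2693 = 168*(-1/3625) - 4102*1/2693 = -168/3625 - 4102/2693 = -15322174/9762125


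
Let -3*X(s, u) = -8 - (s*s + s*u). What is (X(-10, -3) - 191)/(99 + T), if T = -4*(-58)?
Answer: -145/331 ≈ -0.43807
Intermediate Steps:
T = 232
X(s, u) = 8/3 + s**2/3 + s*u/3 (X(s, u) = -(-8 - (s*s + s*u))/3 = -(-8 - (s**2 + s*u))/3 = -(-8 + (-s**2 - s*u))/3 = -(-8 - s**2 - s*u)/3 = 8/3 + s**2/3 + s*u/3)
(X(-10, -3) - 191)/(99 + T) = ((8/3 + (1/3)*(-10)**2 + (1/3)*(-10)*(-3)) - 191)/(99 + 232) = ((8/3 + (1/3)*100 + 10) - 191)/331 = ((8/3 + 100/3 + 10) - 191)*(1/331) = (46 - 191)*(1/331) = -145*1/331 = -145/331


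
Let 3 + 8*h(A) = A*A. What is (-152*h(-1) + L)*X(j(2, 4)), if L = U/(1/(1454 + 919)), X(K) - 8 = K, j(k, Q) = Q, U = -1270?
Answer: -36164064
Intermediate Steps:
X(K) = 8 + K
h(A) = -3/8 + A²/8 (h(A) = -3/8 + (A*A)/8 = -3/8 + A²/8)
L = -3013710 (L = -1270/(1/(1454 + 919)) = -1270/(1/2373) = -1270/1/2373 = -1270*2373 = -3013710)
(-152*h(-1) + L)*X(j(2, 4)) = (-152*(-3/8 + (⅛)*(-1)²) - 3013710)*(8 + 4) = (-152*(-3/8 + (⅛)*1) - 3013710)*12 = (-152*(-3/8 + ⅛) - 3013710)*12 = (-152*(-¼) - 3013710)*12 = (38 - 3013710)*12 = -3013672*12 = -36164064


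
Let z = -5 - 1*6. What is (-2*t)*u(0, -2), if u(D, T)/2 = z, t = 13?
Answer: 572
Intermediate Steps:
z = -11 (z = -5 - 6 = -11)
u(D, T) = -22 (u(D, T) = 2*(-11) = -22)
(-2*t)*u(0, -2) = -2*13*(-22) = -26*(-22) = 572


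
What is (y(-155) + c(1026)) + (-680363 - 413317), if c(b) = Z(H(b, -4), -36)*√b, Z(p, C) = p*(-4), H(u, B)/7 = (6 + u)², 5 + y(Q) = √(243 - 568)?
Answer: -1093685 - 89462016*√114 + 5*I*√13 ≈ -9.5629e+8 + 18.028*I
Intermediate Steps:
y(Q) = -5 + 5*I*√13 (y(Q) = -5 + √(243 - 568) = -5 + √(-325) = -5 + 5*I*√13)
H(u, B) = 7*(6 + u)²
Z(p, C) = -4*p
c(b) = -28*√b*(6 + b)² (c(b) = (-28*(6 + b)²)*√b = -28*√b*(6 + b)²)
(y(-155) + c(1026)) + (-680363 - 413317) = ((-5 + 5*I*√13) - 28*√1026*(6 + 1026)²) + (-680363 - 413317) = ((-5 + 5*I*√13) - 28*3*√114*1032²) - 1093680 = ((-5 + 5*I*√13) - 28*3*√114*1065024) - 1093680 = ((-5 + 5*I*√13) - 89462016*√114) - 1093680 = (-5 - 89462016*√114 + 5*I*√13) - 1093680 = -1093685 - 89462016*√114 + 5*I*√13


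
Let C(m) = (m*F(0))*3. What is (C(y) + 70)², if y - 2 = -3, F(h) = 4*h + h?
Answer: 4900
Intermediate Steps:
F(h) = 5*h
y = -1 (y = 2 - 3 = -1)
C(m) = 0 (C(m) = (m*(5*0))*3 = (m*0)*3 = 0*3 = 0)
(C(y) + 70)² = (0 + 70)² = 70² = 4900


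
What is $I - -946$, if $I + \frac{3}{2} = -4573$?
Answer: $- \frac{7257}{2} \approx -3628.5$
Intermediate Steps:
$I = - \frac{9149}{2}$ ($I = - \frac{3}{2} - 4573 = - \frac{9149}{2} \approx -4574.5$)
$I - -946 = - \frac{9149}{2} - -946 = - \frac{9149}{2} + 946 = - \frac{7257}{2}$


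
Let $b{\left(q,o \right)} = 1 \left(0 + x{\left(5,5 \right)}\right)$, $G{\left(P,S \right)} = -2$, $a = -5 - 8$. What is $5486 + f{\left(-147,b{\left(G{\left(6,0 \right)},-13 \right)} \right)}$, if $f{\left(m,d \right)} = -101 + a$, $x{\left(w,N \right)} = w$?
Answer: $5372$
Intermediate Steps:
$a = -13$
$b{\left(q,o \right)} = 5$ ($b{\left(q,o \right)} = 1 \left(0 + 5\right) = 1 \cdot 5 = 5$)
$f{\left(m,d \right)} = -114$ ($f{\left(m,d \right)} = -101 - 13 = -114$)
$5486 + f{\left(-147,b{\left(G{\left(6,0 \right)},-13 \right)} \right)} = 5486 - 114 = 5372$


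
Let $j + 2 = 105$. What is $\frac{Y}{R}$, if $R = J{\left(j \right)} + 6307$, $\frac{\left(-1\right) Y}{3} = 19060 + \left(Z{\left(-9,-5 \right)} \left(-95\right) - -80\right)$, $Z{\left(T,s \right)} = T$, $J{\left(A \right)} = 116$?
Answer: $- \frac{19995}{2141} \approx -9.3391$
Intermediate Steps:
$j = 103$ ($j = -2 + 105 = 103$)
$Y = -59985$ ($Y = - 3 \left(19060 - -935\right) = - 3 \left(19060 + \left(855 + 80\right)\right) = - 3 \left(19060 + 935\right) = \left(-3\right) 19995 = -59985$)
$R = 6423$ ($R = 116 + 6307 = 6423$)
$\frac{Y}{R} = - \frac{59985}{6423} = \left(-59985\right) \frac{1}{6423} = - \frac{19995}{2141}$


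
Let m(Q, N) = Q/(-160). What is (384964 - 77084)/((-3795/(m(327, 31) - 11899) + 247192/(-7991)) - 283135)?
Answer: -4684763193256360/4308704204161959 ≈ -1.0873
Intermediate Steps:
m(Q, N) = -Q/160 (m(Q, N) = Q*(-1/160) = -Q/160)
(384964 - 77084)/((-3795/(m(327, 31) - 11899) + 247192/(-7991)) - 283135) = (384964 - 77084)/((-3795/(-1/160*327 - 11899) + 247192/(-7991)) - 283135) = 307880/((-3795/(-327/160 - 11899) + 247192*(-1/7991)) - 283135) = 307880/((-3795/(-1904167/160) - 247192/7991) - 283135) = 307880/((-3795*(-160/1904167) - 247192/7991) - 283135) = 307880/((607200/1904167 - 247192/7991) - 283135) = 307880/(-465842713864/15216198497 - 283135) = 307880/(-4308704204161959/15216198497) = 307880*(-15216198497/4308704204161959) = -4684763193256360/4308704204161959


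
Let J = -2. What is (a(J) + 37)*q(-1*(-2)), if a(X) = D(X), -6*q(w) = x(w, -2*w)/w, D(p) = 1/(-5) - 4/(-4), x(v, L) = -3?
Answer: 189/20 ≈ 9.4500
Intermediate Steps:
D(p) = 4/5 (D(p) = 1*(-1/5) - 4*(-1/4) = -1/5 + 1 = 4/5)
q(w) = 1/(2*w) (q(w) = -(-1)/(2*w) = 1/(2*w))
a(X) = 4/5
(a(J) + 37)*q(-1*(-2)) = (4/5 + 37)*(1/(2*((-1*(-2))))) = 189*((1/2)/2)/5 = 189*((1/2)*(1/2))/5 = (189/5)*(1/4) = 189/20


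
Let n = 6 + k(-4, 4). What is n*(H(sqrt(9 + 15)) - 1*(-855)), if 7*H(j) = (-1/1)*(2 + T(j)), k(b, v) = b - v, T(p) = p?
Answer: -11966/7 + 4*sqrt(6)/7 ≈ -1708.0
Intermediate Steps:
H(j) = -2/7 - j/7 (H(j) = ((-1/1)*(2 + j))/7 = ((-1*1)*(2 + j))/7 = (-(2 + j))/7 = (-2 - j)/7 = -2/7 - j/7)
n = -2 (n = 6 + (-4 - 1*4) = 6 + (-4 - 4) = 6 - 8 = -2)
n*(H(sqrt(9 + 15)) - 1*(-855)) = -2*((-2/7 - sqrt(9 + 15)/7) - 1*(-855)) = -2*((-2/7 - 2*sqrt(6)/7) + 855) = -2*(5983/7 - 2*sqrt(6)/7) = -11966/7 + 4*sqrt(6)/7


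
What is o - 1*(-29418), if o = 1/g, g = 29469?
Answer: 866919043/29469 ≈ 29418.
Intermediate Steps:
o = 1/29469 ≈ 3.3934e-5
o - 1*(-29418) = 1/29469 - 1*(-29418) = 1/29469 + 29418 = 866919043/29469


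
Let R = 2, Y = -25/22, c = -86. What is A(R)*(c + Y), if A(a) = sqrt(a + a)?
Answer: -1917/11 ≈ -174.27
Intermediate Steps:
Y = -25/22 (Y = -25*1/22 = -25/22 ≈ -1.1364)
A(a) = sqrt(2)*sqrt(a) (A(a) = sqrt(2*a) = sqrt(2)*sqrt(a))
A(R)*(c + Y) = (sqrt(2)*sqrt(2))*(-86 - 25/22) = 2*(-1917/22) = -1917/11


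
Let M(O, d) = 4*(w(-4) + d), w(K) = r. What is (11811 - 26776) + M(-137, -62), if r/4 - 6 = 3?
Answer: -15069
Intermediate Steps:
r = 36 (r = 24 + 4*3 = 24 + 12 = 36)
w(K) = 36
M(O, d) = 144 + 4*d (M(O, d) = 4*(36 + d) = 144 + 4*d)
(11811 - 26776) + M(-137, -62) = (11811 - 26776) + (144 + 4*(-62)) = -14965 + (144 - 248) = -14965 - 104 = -15069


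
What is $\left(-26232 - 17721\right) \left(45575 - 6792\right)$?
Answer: $-1704629199$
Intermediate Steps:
$\left(-26232 - 17721\right) \left(45575 - 6792\right) = \left(-26232 - 17721\right) 38783 = \left(-43953\right) 38783 = -1704629199$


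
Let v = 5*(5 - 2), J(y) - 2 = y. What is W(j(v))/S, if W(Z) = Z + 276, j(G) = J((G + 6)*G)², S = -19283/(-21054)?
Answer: 192864210/1753 ≈ 1.1002e+5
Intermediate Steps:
J(y) = 2 + y
v = 15 (v = 5*3 = 15)
S = 1753/1914 (S = -19283*(-1/21054) = 1753/1914 ≈ 0.91588)
j(G) = (2 + G*(6 + G))² (j(G) = (2 + (G + 6)*G)² = (2 + (6 + G)*G)² = (2 + G*(6 + G))²)
W(Z) = 276 + Z
W(j(v))/S = (276 + (2 + 15*(6 + 15))²)/(1753/1914) = (276 + (2 + 15*21)²)*(1914/1753) = (276 + (2 + 315)²)*(1914/1753) = (276 + 317²)*(1914/1753) = (276 + 100489)*(1914/1753) = 100765*(1914/1753) = 192864210/1753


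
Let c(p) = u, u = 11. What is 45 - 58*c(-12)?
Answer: -593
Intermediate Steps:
c(p) = 11
45 - 58*c(-12) = 45 - 58*11 = 45 - 638 = -593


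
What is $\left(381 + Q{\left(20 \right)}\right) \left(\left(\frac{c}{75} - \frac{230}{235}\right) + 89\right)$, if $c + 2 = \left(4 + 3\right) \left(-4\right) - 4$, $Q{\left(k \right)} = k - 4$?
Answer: $\frac{122544769}{3525} \approx 34765.0$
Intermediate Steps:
$Q{\left(k \right)} = -4 + k$ ($Q{\left(k \right)} = k - 4 = -4 + k$)
$c = -34$ ($c = -2 + \left(\left(4 + 3\right) \left(-4\right) - 4\right) = -2 + \left(7 \left(-4\right) - 4\right) = -2 - 32 = -34$)
$\left(381 + Q{\left(20 \right)}\right) \left(\left(\frac{c}{75} - \frac{230}{235}\right) + 89\right) = \left(381 + \left(-4 + 20\right)\right) \left(\left(- \frac{34}{75} - \frac{230}{235}\right) + 89\right) = \left(381 + 16\right) \left(\left(\left(-34\right) \frac{1}{75} - \frac{46}{47}\right) + 89\right) = 397 \left(\left(- \frac{34}{75} - \frac{46}{47}\right) + 89\right) = 397 \left(- \frac{5048}{3525} + 89\right) = 397 \cdot \frac{308677}{3525} = \frac{122544769}{3525}$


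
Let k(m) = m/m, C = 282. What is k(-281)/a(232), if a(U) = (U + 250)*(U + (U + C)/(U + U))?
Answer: 116/13033521 ≈ 8.9001e-6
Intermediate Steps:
k(m) = 1
a(U) = (250 + U)*(U + (282 + U)/(2*U)) (a(U) = (U + 250)*(U + (U + 282)/(U + U)) = (250 + U)*(U + (282 + U)/((2*U))) = (250 + U)*(U + (282 + U)*(1/(2*U))) = (250 + U)*(U + (282 + U)/(2*U)))
k(-281)/a(232) = 1/(266 + 232² + 35250/232 + (501/2)*232) = 1/(266 + 53824 + 35250*(1/232) + 58116) = 1/(266 + 53824 + 17625/116 + 58116) = 1/(13033521/116) = 1*(116/13033521) = 116/13033521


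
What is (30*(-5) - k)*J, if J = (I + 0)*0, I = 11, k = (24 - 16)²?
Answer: 0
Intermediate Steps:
k = 64 (k = 8² = 64)
J = 0 (J = (11 + 0)*0 = 11*0 = 0)
(30*(-5) - k)*J = (30*(-5) - 1*64)*0 = (-150 - 64)*0 = -214*0 = 0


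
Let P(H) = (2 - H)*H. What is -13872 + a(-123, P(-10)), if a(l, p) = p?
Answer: -13992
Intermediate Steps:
P(H) = H*(2 - H)
-13872 + a(-123, P(-10)) = -13872 - 10*(2 - 1*(-10)) = -13872 - 10*(2 + 10) = -13872 - 10*12 = -13872 - 120 = -13992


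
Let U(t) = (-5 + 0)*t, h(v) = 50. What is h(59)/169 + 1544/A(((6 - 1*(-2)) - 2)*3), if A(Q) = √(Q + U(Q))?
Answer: 50/169 - 386*I*√2/3 ≈ 0.29586 - 181.96*I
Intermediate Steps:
U(t) = -5*t
A(Q) = 2*√(-Q) (A(Q) = √(Q - 5*Q) = √(-4*Q) = 2*√(-Q))
h(59)/169 + 1544/A(((6 - 1*(-2)) - 2)*3) = 50/169 + 1544/((2*√(-((6 - 1*(-2)) - 2)*3))) = 50*(1/169) + 1544/((2*√(-((6 + 2) - 2)*3))) = 50/169 + 1544/((2*√(-(8 - 2)*3))) = 50/169 + 1544/((2*√(-6*3))) = 50/169 + 1544/((2*√(-1*18))) = 50/169 + 1544/((2*√(-18))) = 50/169 + 1544/((2*(3*I*√2))) = 50/169 + 1544/((6*I*√2)) = 50/169 + 1544*(-I*√2/12) = 50/169 - 386*I*√2/3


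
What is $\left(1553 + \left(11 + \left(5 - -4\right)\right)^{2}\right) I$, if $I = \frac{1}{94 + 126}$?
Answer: $\frac{1953}{220} \approx 8.8773$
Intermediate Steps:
$I = \frac{1}{220} \approx 0.0045455$
$\left(1553 + \left(11 + \left(5 - -4\right)\right)^{2}\right) I = \left(1553 + \left(11 + \left(5 - -4\right)\right)^{2}\right) \frac{1}{220} = \left(1553 + \left(11 + \left(5 + 4\right)\right)^{2}\right) \frac{1}{220} = \left(1553 + \left(11 + 9\right)^{2}\right) \frac{1}{220} = \left(1553 + 20^{2}\right) \frac{1}{220} = \left(1553 + 400\right) \frac{1}{220} = 1953 \cdot \frac{1}{220} = \frac{1953}{220}$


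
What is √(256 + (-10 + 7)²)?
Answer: √265 ≈ 16.279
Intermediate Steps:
√(256 + (-10 + 7)²) = √(256 + (-3)²) = √(256 + 9) = √265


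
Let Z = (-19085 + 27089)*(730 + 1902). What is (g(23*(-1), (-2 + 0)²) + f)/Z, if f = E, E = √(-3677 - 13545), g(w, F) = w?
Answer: -1/915936 + I*√17222/21066528 ≈ -1.0918e-6 + 6.2294e-6*I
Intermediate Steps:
E = I*√17222 (E = √(-17222) = I*√17222 ≈ 131.23*I)
Z = 21066528 (Z = 8004*2632 = 21066528)
f = I*√17222 ≈ 131.23*I
(g(23*(-1), (-2 + 0)²) + f)/Z = (23*(-1) + I*√17222)/21066528 = (-23 + I*√17222)*(1/21066528) = -1/915936 + I*√17222/21066528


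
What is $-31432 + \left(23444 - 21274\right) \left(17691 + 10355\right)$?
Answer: $60828388$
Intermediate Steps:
$-31432 + \left(23444 - 21274\right) \left(17691 + 10355\right) = -31432 + 2170 \cdot 28046 = -31432 + 60859820 = 60828388$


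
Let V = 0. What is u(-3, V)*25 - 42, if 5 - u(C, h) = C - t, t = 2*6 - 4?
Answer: 358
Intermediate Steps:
t = 8 (t = 12 - 4 = 8)
u(C, h) = 13 - C (u(C, h) = 5 - (C - 1*8) = 5 - (C - 8) = 5 - (-8 + C) = 5 + (8 - C) = 13 - C)
u(-3, V)*25 - 42 = (13 - 1*(-3))*25 - 42 = (13 + 3)*25 - 42 = 16*25 - 42 = 400 - 42 = 358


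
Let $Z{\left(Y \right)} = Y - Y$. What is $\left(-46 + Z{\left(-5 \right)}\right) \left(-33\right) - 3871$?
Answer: $-2353$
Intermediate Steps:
$Z{\left(Y \right)} = 0$
$\left(-46 + Z{\left(-5 \right)}\right) \left(-33\right) - 3871 = \left(-46 + 0\right) \left(-33\right) - 3871 = \left(-46\right) \left(-33\right) - 3871 = 1518 - 3871 = -2353$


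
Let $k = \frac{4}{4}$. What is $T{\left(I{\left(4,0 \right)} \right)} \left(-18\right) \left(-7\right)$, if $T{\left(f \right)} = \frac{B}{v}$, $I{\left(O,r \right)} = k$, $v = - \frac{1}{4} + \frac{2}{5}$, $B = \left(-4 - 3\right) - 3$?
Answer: $-8400$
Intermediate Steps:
$B = -10$ ($B = -7 - 3 = -10$)
$v = \frac{3}{20}$ ($v = \left(-1\right) \frac{1}{4} + 2 \cdot \frac{1}{5} = - \frac{1}{4} + \frac{2}{5} = \frac{3}{20} \approx 0.15$)
$k = 1$ ($k = 4 \cdot \frac{1}{4} = 1$)
$I{\left(O,r \right)} = 1$
$T{\left(f \right)} = - \frac{200}{3}$ ($T{\left(f \right)} = - \frac{10}{\frac{3}{20}} = \left(-10\right) \frac{20}{3} = - \frac{200}{3}$)
$T{\left(I{\left(4,0 \right)} \right)} \left(-18\right) \left(-7\right) = \left(- \frac{200}{3}\right) \left(-18\right) \left(-7\right) = 1200 \left(-7\right) = -8400$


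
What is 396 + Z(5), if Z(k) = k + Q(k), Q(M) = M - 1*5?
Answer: 401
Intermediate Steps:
Q(M) = -5 + M (Q(M) = M - 5 = -5 + M)
Z(k) = -5 + 2*k (Z(k) = k + (-5 + k) = -5 + 2*k)
396 + Z(5) = 396 + (-5 + 2*5) = 396 + (-5 + 10) = 396 + 5 = 401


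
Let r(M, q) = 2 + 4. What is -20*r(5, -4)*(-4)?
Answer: 480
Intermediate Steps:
r(M, q) = 6
-20*r(5, -4)*(-4) = -20*6*(-4) = -120*(-4) = 480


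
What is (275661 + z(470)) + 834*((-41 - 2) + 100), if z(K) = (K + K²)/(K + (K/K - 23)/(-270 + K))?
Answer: 5069644937/15663 ≈ 3.2367e+5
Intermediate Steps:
z(K) = (K + K²)/(K - 22/(-270 + K)) (z(K) = (K + K²)/(K + (1 - 23)/(-270 + K)) = (K + K²)/(K - 22/(-270 + K)))
(275661 + z(470)) + 834*((-41 - 2) + 100) = (275661 + 470*(270 - 1*470² + 269*470)/(22 - 1*470² + 270*470)) + 834*((-41 - 2) + 100) = (275661 + 470*(270 - 1*220900 + 126430)/(22 - 1*220900 + 126900)) + 834*(-43 + 100) = (275661 + 470*(270 - 220900 + 126430)/(22 - 220900 + 126900)) + 834*57 = (275661 + 470*(-94200)/(-93978)) + 47538 = (275661 + 470*(-1/93978)*(-94200)) + 47538 = (275661 + 7379000/15663) + 47538 = 4325057243/15663 + 47538 = 5069644937/15663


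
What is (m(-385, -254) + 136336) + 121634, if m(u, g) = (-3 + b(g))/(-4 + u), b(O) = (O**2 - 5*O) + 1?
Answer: 100284546/389 ≈ 2.5780e+5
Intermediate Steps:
b(O) = 1 + O**2 - 5*O
m(u, g) = (-2 + g**2 - 5*g)/(-4 + u) (m(u, g) = (-3 + (1 + g**2 - 5*g))/(-4 + u) = (-2 + g**2 - 5*g)/(-4 + u))
(m(-385, -254) + 136336) + 121634 = ((-2 + (-254)**2 - 5*(-254))/(-4 - 385) + 136336) + 121634 = ((-2 + 64516 + 1270)/(-389) + 136336) + 121634 = (-1/389*65784 + 136336) + 121634 = (-65784/389 + 136336) + 121634 = 52968920/389 + 121634 = 100284546/389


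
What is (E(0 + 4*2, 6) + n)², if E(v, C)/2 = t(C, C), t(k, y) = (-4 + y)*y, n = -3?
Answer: 441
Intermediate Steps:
t(k, y) = y*(-4 + y)
E(v, C) = 2*C*(-4 + C) (E(v, C) = 2*(C*(-4 + C)) = 2*C*(-4 + C))
(E(0 + 4*2, 6) + n)² = (2*6*(-4 + 6) - 3)² = (2*6*2 - 3)² = (24 - 3)² = 21² = 441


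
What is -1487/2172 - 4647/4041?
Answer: -1789139/975228 ≈ -1.8346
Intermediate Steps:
-1487/2172 - 4647/4041 = -1487*1/2172 - 4647*1/4041 = -1487/2172 - 1549/1347 = -1789139/975228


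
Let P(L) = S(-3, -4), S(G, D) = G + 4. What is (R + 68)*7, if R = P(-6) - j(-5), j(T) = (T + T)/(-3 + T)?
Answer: 1897/4 ≈ 474.25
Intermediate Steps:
S(G, D) = 4 + G
j(T) = 2*T/(-3 + T) (j(T) = (2*T)/(-3 + T) = 2*T/(-3 + T))
P(L) = 1 (P(L) = 4 - 3 = 1)
R = -¼ (R = 1 - 2*(-5)/(-3 - 5) = 1 - 2*(-5)/(-8) = 1 - 2*(-5)*(-1)/8 = 1 - 1*5/4 = 1 - 5/4 = -¼ ≈ -0.25000)
(R + 68)*7 = (-¼ + 68)*7 = (271/4)*7 = 1897/4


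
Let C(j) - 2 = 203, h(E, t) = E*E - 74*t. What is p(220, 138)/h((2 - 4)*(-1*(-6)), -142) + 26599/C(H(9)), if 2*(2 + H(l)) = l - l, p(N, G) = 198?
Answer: 141686569/1091830 ≈ 129.77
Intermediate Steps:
H(l) = -2 (H(l) = -2 + (l - l)/2 = -2 + (½)*0 = -2 + 0 = -2)
h(E, t) = E² - 74*t
C(j) = 205 (C(j) = 2 + 203 = 205)
p(220, 138)/h((2 - 4)*(-1*(-6)), -142) + 26599/C(H(9)) = 198/(((2 - 4)*(-1*(-6)))² - 74*(-142)) + 26599/205 = 198/((-2*6)² + 10508) + 26599*(1/205) = 198/((-12)² + 10508) + 26599/205 = 198/(144 + 10508) + 26599/205 = 198/10652 + 26599/205 = 198*(1/10652) + 26599/205 = 99/5326 + 26599/205 = 141686569/1091830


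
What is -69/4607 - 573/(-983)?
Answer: 2571984/4528681 ≈ 0.56793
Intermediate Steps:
-69/4607 - 573/(-983) = -69*1/4607 - 573*(-1/983) = -69/4607 + 573/983 = 2571984/4528681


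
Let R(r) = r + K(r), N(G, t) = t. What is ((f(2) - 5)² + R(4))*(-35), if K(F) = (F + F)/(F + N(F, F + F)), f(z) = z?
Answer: -1435/3 ≈ -478.33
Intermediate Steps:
K(F) = ⅔ (K(F) = (F + F)/(F + (F + F)) = (2*F)/(F + 2*F) = (2*F)/((3*F)) = (2*F)*(1/(3*F)) = ⅔)
R(r) = ⅔ + r (R(r) = r + ⅔ = ⅔ + r)
((f(2) - 5)² + R(4))*(-35) = ((2 - 5)² + (⅔ + 4))*(-35) = ((-3)² + 14/3)*(-35) = (9 + 14/3)*(-35) = (41/3)*(-35) = -1435/3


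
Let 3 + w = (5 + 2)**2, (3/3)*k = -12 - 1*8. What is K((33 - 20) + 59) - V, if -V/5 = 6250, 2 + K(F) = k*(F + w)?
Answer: 28888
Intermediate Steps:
k = -20 (k = -12 - 1*8 = -12 - 8 = -20)
w = 46 (w = -3 + (5 + 2)**2 = -3 + 7**2 = -3 + 49 = 46)
K(F) = -922 - 20*F (K(F) = -2 - 20*(F + 46) = -2 - 20*(46 + F) = -2 + (-920 - 20*F) = -922 - 20*F)
V = -31250 (V = -5*6250 = -31250)
K((33 - 20) + 59) - V = (-922 - 20*((33 - 20) + 59)) - 1*(-31250) = (-922 - 20*(13 + 59)) + 31250 = (-922 - 20*72) + 31250 = (-922 - 1440) + 31250 = -2362 + 31250 = 28888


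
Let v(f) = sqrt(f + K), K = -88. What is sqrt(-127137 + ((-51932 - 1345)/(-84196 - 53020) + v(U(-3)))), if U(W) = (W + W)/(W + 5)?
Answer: sqrt(-2337653760210 + 18386944*I*sqrt(91))/4288 ≈ 0.013377 + 356.56*I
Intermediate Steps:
U(W) = 2*W/(5 + W) (U(W) = (2*W)/(5 + W) = 2*W/(5 + W))
v(f) = sqrt(-88 + f) (v(f) = sqrt(f - 88) = sqrt(-88 + f))
sqrt(-127137 + ((-51932 - 1345)/(-84196 - 53020) + v(U(-3)))) = sqrt(-127137 + ((-51932 - 1345)/(-84196 - 53020) + sqrt(-88 + 2*(-3)/(5 - 3)))) = sqrt(-127137 + (-53277/(-137216) + sqrt(-88 + 2*(-3)/2))) = sqrt(-127137 + (-53277*(-1/137216) + sqrt(-88 + 2*(-3)*(1/2)))) = sqrt(-127137 + (53277/137216 + sqrt(-88 - 3))) = sqrt(-127137 + (53277/137216 + sqrt(-91))) = sqrt(-127137 + (53277/137216 + I*sqrt(91))) = sqrt(-17445177315/137216 + I*sqrt(91))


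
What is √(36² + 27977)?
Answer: √29273 ≈ 171.09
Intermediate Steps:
√(36² + 27977) = √(1296 + 27977) = √29273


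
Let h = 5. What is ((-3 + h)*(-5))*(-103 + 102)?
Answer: 10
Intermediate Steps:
((-3 + h)*(-5))*(-103 + 102) = ((-3 + 5)*(-5))*(-103 + 102) = (2*(-5))*(-1) = -10*(-1) = 10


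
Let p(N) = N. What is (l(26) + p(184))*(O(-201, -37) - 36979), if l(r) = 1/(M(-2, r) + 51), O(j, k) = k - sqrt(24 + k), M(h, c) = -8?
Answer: -292907608/43 - 7913*I*sqrt(13)/43 ≈ -6.8118e+6 - 663.5*I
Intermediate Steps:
l(r) = 1/43 (l(r) = 1/(-8 + 51) = 1/43)
(l(26) + p(184))*(O(-201, -37) - 36979) = (1/43 + 184)*((-37 - sqrt(24 - 37)) - 36979) = 7913*((-37 - sqrt(-13)) - 36979)/43 = 7913*((-37 - I*sqrt(13)) - 36979)/43 = 7913*(-37016 - I*sqrt(13))/43 = -292907608/43 - 7913*I*sqrt(13)/43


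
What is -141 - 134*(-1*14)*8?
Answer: 14867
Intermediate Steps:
-141 - 134*(-1*14)*8 = -141 - (-1876)*8 = -141 - 134*(-112) = -141 + 15008 = 14867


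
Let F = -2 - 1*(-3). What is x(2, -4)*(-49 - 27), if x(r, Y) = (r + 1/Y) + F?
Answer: -209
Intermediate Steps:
F = 1 (F = -2 + 3 = 1)
x(r, Y) = 1 + r + 1/Y (x(r, Y) = (r + 1/Y) + 1 = 1 + r + 1/Y)
x(2, -4)*(-49 - 27) = (1 + 2 + 1/(-4))*(-49 - 27) = (1 + 2 - ¼)*(-76) = (11/4)*(-76) = -209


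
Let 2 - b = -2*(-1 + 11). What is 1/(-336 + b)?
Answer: -1/314 ≈ -0.0031847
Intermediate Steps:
b = 22 (b = 2 - (-2)*(-1 + 11) = 2 - (-2)*10 = 2 - 1*(-20) = 2 + 20 = 22)
1/(-336 + b) = 1/(-336 + 22) = 1/(-314) = -1/314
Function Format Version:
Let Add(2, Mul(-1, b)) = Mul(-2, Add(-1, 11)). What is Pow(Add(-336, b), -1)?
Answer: Rational(-1, 314) ≈ -0.0031847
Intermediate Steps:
b = 22 (b = Add(2, Mul(-1, Mul(-2, Add(-1, 11)))) = Add(2, Mul(-1, Mul(-2, 10))) = Add(2, Mul(-1, -20)) = Add(2, 20) = 22)
Pow(Add(-336, b), -1) = Pow(Add(-336, 22), -1) = Pow(-314, -1) = Rational(-1, 314)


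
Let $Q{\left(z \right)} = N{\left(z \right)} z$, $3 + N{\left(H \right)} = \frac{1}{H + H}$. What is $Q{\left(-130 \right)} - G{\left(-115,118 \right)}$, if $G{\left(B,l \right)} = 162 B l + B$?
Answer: $\frac{4397691}{2} \approx 2.1988 \cdot 10^{6}$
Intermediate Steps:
$N{\left(H \right)} = -3 + \frac{1}{2 H}$ ($N{\left(H \right)} = -3 + \frac{1}{H + H} = -3 + \frac{1}{2 H}$)
$G{\left(B,l \right)} = B + 162 B l$ ($G{\left(B,l \right)} = 162 B l + B = B + 162 B l$)
$Q{\left(z \right)} = z \left(-3 + \frac{1}{2 z}\right)$ ($Q{\left(z \right)} = \left(-3 + \frac{1}{2 z}\right) z = z \left(-3 + \frac{1}{2 z}\right)$)
$Q{\left(-130 \right)} - G{\left(-115,118 \right)} = \left(\frac{1}{2} - -390\right) - - 115 \left(1 + 162 \cdot 118\right) = \left(\frac{1}{2} + 390\right) - - 115 \left(1 + 19116\right) = \frac{781}{2} - \left(-115\right) 19117 = \frac{781}{2} - -2198455 = \frac{781}{2} + 2198455 = \frac{4397691}{2}$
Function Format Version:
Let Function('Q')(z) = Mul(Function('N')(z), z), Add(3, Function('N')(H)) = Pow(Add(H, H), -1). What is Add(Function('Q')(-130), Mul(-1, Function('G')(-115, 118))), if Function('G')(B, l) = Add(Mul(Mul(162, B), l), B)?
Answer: Rational(4397691, 2) ≈ 2.1988e+6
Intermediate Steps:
Function('N')(H) = Add(-3, Mul(Rational(1, 2), Pow(H, -1))) (Function('N')(H) = Add(-3, Pow(Add(H, H), -1)) = Add(-3, Pow(Mul(2, H), -1)) = Add(-3, Mul(Rational(1, 2), Pow(H, -1))))
Function('G')(B, l) = Add(B, Mul(162, B, l)) (Function('G')(B, l) = Add(Mul(162, B, l), B) = Add(B, Mul(162, B, l)))
Function('Q')(z) = Mul(z, Add(-3, Mul(Rational(1, 2), Pow(z, -1)))) (Function('Q')(z) = Mul(Add(-3, Mul(Rational(1, 2), Pow(z, -1))), z) = Mul(z, Add(-3, Mul(Rational(1, 2), Pow(z, -1)))))
Add(Function('Q')(-130), Mul(-1, Function('G')(-115, 118))) = Add(Add(Rational(1, 2), Mul(-3, -130)), Mul(-1, Mul(-115, Add(1, Mul(162, 118))))) = Add(Add(Rational(1, 2), 390), Mul(-1, Mul(-115, Add(1, 19116)))) = Add(Rational(781, 2), Mul(-1, Mul(-115, 19117))) = Add(Rational(781, 2), Mul(-1, -2198455)) = Add(Rational(781, 2), 2198455) = Rational(4397691, 2)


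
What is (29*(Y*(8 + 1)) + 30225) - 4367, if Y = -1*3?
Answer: 25075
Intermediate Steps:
Y = -3
(29*(Y*(8 + 1)) + 30225) - 4367 = (29*(-3*(8 + 1)) + 30225) - 4367 = (29*(-3*9) + 30225) - 4367 = (29*(-27) + 30225) - 4367 = (-783 + 30225) - 4367 = 29442 - 4367 = 25075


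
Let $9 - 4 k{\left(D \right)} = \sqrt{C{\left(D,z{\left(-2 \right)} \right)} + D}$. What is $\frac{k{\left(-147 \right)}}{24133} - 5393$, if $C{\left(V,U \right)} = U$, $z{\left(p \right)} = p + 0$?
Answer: $- \frac{520597067}{96532} - \frac{i \sqrt{149}}{96532} \approx -5393.0 - 0.00012645 i$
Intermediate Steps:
$z{\left(p \right)} = p$
$k{\left(D \right)} = \frac{9}{4} - \frac{\sqrt{-2 + D}}{4}$
$\frac{k{\left(-147 \right)}}{24133} - 5393 = \frac{\frac{9}{4} - \frac{\sqrt{-2 - 147}}{4}}{24133} - 5393 = \left(\frac{9}{4} - \frac{\sqrt{-149}}{4}\right) \frac{1}{24133} - 5393 = \left(\frac{9}{4} - \frac{i \sqrt{149}}{4}\right) \frac{1}{24133} - 5393 = \left(\frac{9}{96532} - \frac{i \sqrt{149}}{96532}\right) - 5393 = - \frac{520597067}{96532} - \frac{i \sqrt{149}}{96532}$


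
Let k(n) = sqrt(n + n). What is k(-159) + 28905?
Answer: 28905 + I*sqrt(318) ≈ 28905.0 + 17.833*I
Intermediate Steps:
k(n) = sqrt(2)*sqrt(n) (k(n) = sqrt(2*n) = sqrt(2)*sqrt(n))
k(-159) + 28905 = sqrt(2)*sqrt(-159) + 28905 = sqrt(2)*(I*sqrt(159)) + 28905 = I*sqrt(318) + 28905 = 28905 + I*sqrt(318)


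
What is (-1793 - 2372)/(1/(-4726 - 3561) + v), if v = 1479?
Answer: -34515355/12256472 ≈ -2.8161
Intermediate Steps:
(-1793 - 2372)/(1/(-4726 - 3561) + v) = (-1793 - 2372)/(1/(-4726 - 3561) + 1479) = -4165/(1/(-8287) + 1479) = -4165/(-1/8287 + 1479) = -4165/12256472/8287 = -4165*8287/12256472 = -34515355/12256472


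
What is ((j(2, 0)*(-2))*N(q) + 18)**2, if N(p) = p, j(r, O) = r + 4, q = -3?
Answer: 2916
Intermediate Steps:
j(r, O) = 4 + r
((j(2, 0)*(-2))*N(q) + 18)**2 = (((4 + 2)*(-2))*(-3) + 18)**2 = ((6*(-2))*(-3) + 18)**2 = (-12*(-3) + 18)**2 = (36 + 18)**2 = 54**2 = 2916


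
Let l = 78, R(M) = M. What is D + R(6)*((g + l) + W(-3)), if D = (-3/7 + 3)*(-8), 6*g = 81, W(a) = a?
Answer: 3573/7 ≈ 510.43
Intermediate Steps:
g = 27/2 (g = (⅙)*81 = 27/2 ≈ 13.500)
D = -144/7 (D = (-3*⅐ + 3)*(-8) = (-3/7 + 3)*(-8) = (18/7)*(-8) = -144/7 ≈ -20.571)
D + R(6)*((g + l) + W(-3)) = -144/7 + 6*((27/2 + 78) - 3) = -144/7 + 6*(183/2 - 3) = -144/7 + 6*(177/2) = -144/7 + 531 = 3573/7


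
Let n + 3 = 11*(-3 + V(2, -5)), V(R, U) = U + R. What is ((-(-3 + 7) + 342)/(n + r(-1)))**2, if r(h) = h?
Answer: 28561/1225 ≈ 23.315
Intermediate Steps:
V(R, U) = R + U
n = -69 (n = -3 + 11*(-3 + (2 - 5)) = -3 + 11*(-3 - 3) = -3 + 11*(-6) = -3 - 66 = -69)
((-(-3 + 7) + 342)/(n + r(-1)))**2 = ((-(-3 + 7) + 342)/(-69 - 1))**2 = ((-1*4 + 342)/(-70))**2 = ((-4 + 342)*(-1/70))**2 = (338*(-1/70))**2 = (-169/35)**2 = 28561/1225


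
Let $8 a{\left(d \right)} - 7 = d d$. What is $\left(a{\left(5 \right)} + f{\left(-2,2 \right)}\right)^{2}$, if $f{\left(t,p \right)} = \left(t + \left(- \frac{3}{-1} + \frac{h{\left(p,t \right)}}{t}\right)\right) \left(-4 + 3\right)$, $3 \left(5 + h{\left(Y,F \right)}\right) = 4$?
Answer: $\frac{49}{36} \approx 1.3611$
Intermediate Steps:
$h{\left(Y,F \right)} = - \frac{11}{3}$ ($h{\left(Y,F \right)} = -5 + \frac{1}{3} \cdot 4 = -5 + \frac{4}{3} = - \frac{11}{3}$)
$a{\left(d \right)} = \frac{7}{8} + \frac{d^{2}}{8}$ ($a{\left(d \right)} = \frac{7}{8} + \frac{d d}{8} = \frac{7}{8} + \frac{d^{2}}{8}$)
$f{\left(t,p \right)} = -3 - t + \frac{11}{3 t}$ ($f{\left(t,p \right)} = \left(t - \left(-3 + \frac{11}{3 t}\right)\right) \left(-4 + 3\right) = \left(t - \left(-3 + \frac{11}{3 t}\right)\right) \left(-1\right) = \left(t + \left(3 - \frac{11}{3 t}\right)\right) \left(-1\right) = \left(3 + t - \frac{11}{3 t}\right) \left(-1\right) = -3 - t + \frac{11}{3 t}$)
$\left(a{\left(5 \right)} + f{\left(-2,2 \right)}\right)^{2} = \left(\left(\frac{7}{8} + \frac{5^{2}}{8}\right) - \left(1 + \frac{11}{6}\right)\right)^{2} = \left(\left(\frac{7}{8} + \frac{1}{8} \cdot 25\right) + \left(-3 + 2 + \frac{11}{3} \left(- \frac{1}{2}\right)\right)\right)^{2} = \left(\left(\frac{7}{8} + \frac{25}{8}\right) - \frac{17}{6}\right)^{2} = \left(4 - \frac{17}{6}\right)^{2} = \left(\frac{7}{6}\right)^{2} = \frac{49}{36}$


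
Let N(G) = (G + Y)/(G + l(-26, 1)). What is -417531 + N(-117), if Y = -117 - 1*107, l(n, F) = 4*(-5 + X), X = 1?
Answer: -55531282/133 ≈ -4.1753e+5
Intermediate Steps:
l(n, F) = -16 (l(n, F) = 4*(-5 + 1) = 4*(-4) = -16)
Y = -224 (Y = -117 - 107 = -224)
N(G) = (-224 + G)/(-16 + G) (N(G) = (G - 224)/(G - 16) = (-224 + G)/(-16 + G))
-417531 + N(-117) = -417531 + (-224 - 117)/(-16 - 117) = -417531 - 341/(-133) = -417531 - 1/133*(-341) = -417531 + 341/133 = -55531282/133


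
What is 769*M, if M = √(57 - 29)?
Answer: 1538*√7 ≈ 4069.2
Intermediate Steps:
M = 2*√7 (M = √28 = 2*√7 ≈ 5.2915)
769*M = 769*(2*√7) = 1538*√7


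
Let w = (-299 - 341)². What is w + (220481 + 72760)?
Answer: 702841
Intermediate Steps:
w = 409600 (w = (-640)² = 409600)
w + (220481 + 72760) = 409600 + (220481 + 72760) = 409600 + 293241 = 702841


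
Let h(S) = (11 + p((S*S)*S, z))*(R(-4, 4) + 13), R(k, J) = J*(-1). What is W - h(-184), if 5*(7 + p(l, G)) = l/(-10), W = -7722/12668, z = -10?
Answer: -177565349637/158350 ≈ -1.1213e+6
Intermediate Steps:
R(k, J) = -J
W = -3861/6334 (W = -7722*1/12668 = -3861/6334 ≈ -0.60957)
p(l, G) = -7 - l/50 (p(l, G) = -7 + (l/(-10))/5 = -7 + (l*(-⅒))/5 = -7 + (-l/10)/5 = -7 - l/50)
h(S) = 36 - 9*S³/50 (h(S) = (11 + (-7 - S*S*S/50))*(-1*4 + 13) = (11 + (-7 - S²*S/50))*(-4 + 13) = (11 + (-7 - S³/50))*9 = (4 - S³/50)*9 = 36 - 9*S³/50)
W - h(-184) = -3861/6334 - (36 - 9/50*(-184)³) = -3861/6334 - (36 - 9/50*(-6229504)) = -3861/6334 - (36 + 28032768/25) = -3861/6334 - 1*28033668/25 = -3861/6334 - 28033668/25 = -177565349637/158350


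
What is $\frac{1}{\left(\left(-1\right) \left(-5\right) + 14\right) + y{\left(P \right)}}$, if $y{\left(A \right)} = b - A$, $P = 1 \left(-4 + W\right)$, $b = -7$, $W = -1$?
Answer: $\frac{1}{17} \approx 0.058824$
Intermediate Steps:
$P = -5$ ($P = 1 \left(-4 - 1\right) = 1 \left(-5\right) = -5$)
$y{\left(A \right)} = -7 - A$
$\frac{1}{\left(\left(-1\right) \left(-5\right) + 14\right) + y{\left(P \right)}} = \frac{1}{\left(\left(-1\right) \left(-5\right) + 14\right) - 2} = \frac{1}{\left(5 + 14\right) + \left(-7 + 5\right)} = \frac{1}{19 - 2} = \frac{1}{17}$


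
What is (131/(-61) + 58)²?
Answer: 11607649/3721 ≈ 3119.5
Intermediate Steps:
(131/(-61) + 58)² = (131*(-1/61) + 58)² = (-131/61 + 58)² = (3407/61)² = 11607649/3721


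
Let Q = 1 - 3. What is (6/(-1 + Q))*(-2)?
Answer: 4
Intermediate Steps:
Q = -2
(6/(-1 + Q))*(-2) = (6/(-1 - 2))*(-2) = (6/(-3))*(-2) = -⅓*6*(-2) = -2*(-2) = 4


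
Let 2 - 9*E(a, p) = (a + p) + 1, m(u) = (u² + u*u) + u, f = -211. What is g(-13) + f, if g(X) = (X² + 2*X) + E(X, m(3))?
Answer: -619/9 ≈ -68.778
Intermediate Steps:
m(u) = u + 2*u² (m(u) = (u² + u²) + u = 2*u² + u = u + 2*u²)
E(a, p) = ⅑ - a/9 - p/9 (E(a, p) = 2/9 - ((a + p) + 1)/9 = 2/9 - (1 + a + p)/9 = 2/9 + (-⅑ - a/9 - p/9) = ⅑ - a/9 - p/9)
g(X) = -20/9 + X² + 17*X/9 (g(X) = (X² + 2*X) + (⅑ - X/9 - (1 + 2*3)/3) = (X² + 2*X) + (⅑ - X/9 - (1 + 6)/3) = (X² + 2*X) + (⅑ - X/9 - 7/3) = (X² + 2*X) + (-20/9 - X/9) = -20/9 + X² + 17*X/9)
g(-13) + f = (-20/9 + (-13)² + (17/9)*(-13)) - 211 = (-20/9 + 169 - 221/9) - 211 = 1280/9 - 211 = -619/9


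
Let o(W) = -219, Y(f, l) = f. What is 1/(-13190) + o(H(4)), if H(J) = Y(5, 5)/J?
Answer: -2888611/13190 ≈ -219.00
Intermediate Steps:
H(J) = 5/J
1/(-13190) + o(H(4)) = 1/(-13190) - 219 = -1/13190 - 219 = -2888611/13190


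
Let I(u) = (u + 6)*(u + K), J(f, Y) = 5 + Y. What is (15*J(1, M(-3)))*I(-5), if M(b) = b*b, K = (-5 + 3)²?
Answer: -210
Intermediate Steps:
K = 4 (K = (-2)² = 4)
M(b) = b²
I(u) = (4 + u)*(6 + u) (I(u) = (u + 6)*(u + 4) = (6 + u)*(4 + u) = (4 + u)*(6 + u))
(15*J(1, M(-3)))*I(-5) = (15*(5 + (-3)²))*(24 + (-5)² + 10*(-5)) = (15*(5 + 9))*(24 + 25 - 50) = (15*14)*(-1) = 210*(-1) = -210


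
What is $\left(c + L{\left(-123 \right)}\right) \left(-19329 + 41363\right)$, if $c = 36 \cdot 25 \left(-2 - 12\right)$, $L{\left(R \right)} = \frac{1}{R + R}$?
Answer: $- \frac{34148304217}{123} \approx -2.7763 \cdot 10^{8}$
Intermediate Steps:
$L{\left(R \right)} = \frac{1}{2 R}$
$c = -12600$ ($c = 900 \left(-14\right) = -12600$)
$\left(c + L{\left(-123 \right)}\right) \left(-19329 + 41363\right) = \left(-12600 + \frac{1}{2 \left(-123\right)}\right) \left(-19329 + 41363\right) = \left(-12600 + \frac{1}{2} \left(- \frac{1}{123}\right)\right) 22034 = \left(-12600 - \frac{1}{246}\right) 22034 = \left(- \frac{3099601}{246}\right) 22034 = - \frac{34148304217}{123}$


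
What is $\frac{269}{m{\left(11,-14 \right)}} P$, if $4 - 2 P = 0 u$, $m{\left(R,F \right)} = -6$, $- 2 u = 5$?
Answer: $- \frac{269}{3} \approx -89.667$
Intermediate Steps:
$u = - \frac{5}{2}$ ($u = \left(- \frac{1}{2}\right) 5 = - \frac{5}{2} \approx -2.5$)
$P = 2$ ($P = 2 - \frac{0 \left(- \frac{5}{2}\right)}{2} = 2 - 0 = 2 + 0 = 2$)
$\frac{269}{m{\left(11,-14 \right)}} P = \frac{269}{-6} \cdot 2 = 269 \left(- \frac{1}{6}\right) 2 = \left(- \frac{269}{6}\right) 2 = - \frac{269}{3}$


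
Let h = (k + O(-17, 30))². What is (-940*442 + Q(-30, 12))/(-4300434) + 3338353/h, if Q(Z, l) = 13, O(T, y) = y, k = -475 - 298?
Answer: 1620636098565/263783365474 ≈ 6.1438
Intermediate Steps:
k = -773
h = 552049 (h = (-773 + 30)² = (-743)² = 552049)
(-940*442 + Q(-30, 12))/(-4300434) + 3338353/h = (-940*442 + 13)/(-4300434) + 3338353/552049 = (-415480 + 13)*(-1/4300434) + 3338353*(1/552049) = -415467*(-1/4300434) + 3338353/552049 = 46163/477826 + 3338353/552049 = 1620636098565/263783365474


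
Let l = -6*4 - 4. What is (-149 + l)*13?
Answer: -2301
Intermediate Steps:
l = -28 (l = -24 - 4 = -28)
(-149 + l)*13 = (-149 - 28)*13 = -177*13 = -2301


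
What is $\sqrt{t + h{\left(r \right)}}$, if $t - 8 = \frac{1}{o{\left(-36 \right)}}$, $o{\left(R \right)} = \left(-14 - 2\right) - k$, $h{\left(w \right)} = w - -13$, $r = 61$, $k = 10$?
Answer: $\frac{\sqrt{55406}}{26} \approx 9.0533$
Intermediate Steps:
$h{\left(w \right)} = 13 + w$ ($h{\left(w \right)} = w + 13 = 13 + w$)
$o{\left(R \right)} = -26$ ($o{\left(R \right)} = \left(-14 - 2\right) - 10 = -16 - 10 = -26$)
$t = \frac{207}{26}$ ($t = 8 + \frac{1}{-26} = 8 - \frac{1}{26} = \frac{207}{26} \approx 7.9615$)
$\sqrt{t + h{\left(r \right)}} = \sqrt{\frac{207}{26} + \left(13 + 61\right)} = \sqrt{\frac{207}{26} + 74} = \sqrt{\frac{2131}{26}} = \frac{\sqrt{55406}}{26}$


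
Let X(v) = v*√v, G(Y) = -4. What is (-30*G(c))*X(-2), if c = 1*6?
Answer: -240*I*√2 ≈ -339.41*I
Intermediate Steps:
c = 6
X(v) = v^(3/2)
(-30*G(c))*X(-2) = (-30*(-4))*(-2)^(3/2) = 120*(-2*I*√2) = -240*I*√2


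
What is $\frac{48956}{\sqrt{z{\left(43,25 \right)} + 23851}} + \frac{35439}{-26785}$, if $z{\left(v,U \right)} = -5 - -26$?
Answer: $- \frac{35439}{26785} + \frac{12239 \sqrt{373}}{746} \approx 315.53$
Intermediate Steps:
$z{\left(v,U \right)} = 21$ ($z{\left(v,U \right)} = -5 + \left(-2 + 28\right) = -5 + 26 = 21$)
$\frac{48956}{\sqrt{z{\left(43,25 \right)} + 23851}} + \frac{35439}{-26785} = \frac{48956}{\sqrt{21 + 23851}} + \frac{35439}{-26785} = \frac{48956}{\sqrt{23872}} + 35439 \left(- \frac{1}{26785}\right) = \frac{48956}{8 \sqrt{373}} - \frac{35439}{26785} = 48956 \frac{\sqrt{373}}{2984} - \frac{35439}{26785} = \frac{12239 \sqrt{373}}{746} - \frac{35439}{26785} = - \frac{35439}{26785} + \frac{12239 \sqrt{373}}{746}$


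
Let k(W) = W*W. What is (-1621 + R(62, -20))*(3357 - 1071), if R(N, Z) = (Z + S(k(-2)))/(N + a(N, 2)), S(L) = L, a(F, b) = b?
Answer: -7412355/2 ≈ -3.7062e+6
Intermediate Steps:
k(W) = W²
R(N, Z) = (4 + Z)/(2 + N) (R(N, Z) = (Z + (-2)²)/(N + 2) = (Z + 4)/(2 + N) = (4 + Z)/(2 + N))
(-1621 + R(62, -20))*(3357 - 1071) = (-1621 + (4 - 20)/(2 + 62))*(3357 - 1071) = (-1621 - 16/64)*2286 = (-1621 + (1/64)*(-16))*2286 = (-1621 - ¼)*2286 = -6485/4*2286 = -7412355/2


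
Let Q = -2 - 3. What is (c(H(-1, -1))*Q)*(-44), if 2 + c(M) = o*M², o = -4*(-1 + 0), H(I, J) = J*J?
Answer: 440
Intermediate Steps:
H(I, J) = J²
Q = -5
o = 4 (o = -4*(-1) = 4)
c(M) = -2 + 4*M²
(c(H(-1, -1))*Q)*(-44) = ((-2 + 4*((-1)²)²)*(-5))*(-44) = ((-2 + 4*1²)*(-5))*(-44) = ((-2 + 4*1)*(-5))*(-44) = ((-2 + 4)*(-5))*(-44) = (2*(-5))*(-44) = -10*(-44) = 440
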